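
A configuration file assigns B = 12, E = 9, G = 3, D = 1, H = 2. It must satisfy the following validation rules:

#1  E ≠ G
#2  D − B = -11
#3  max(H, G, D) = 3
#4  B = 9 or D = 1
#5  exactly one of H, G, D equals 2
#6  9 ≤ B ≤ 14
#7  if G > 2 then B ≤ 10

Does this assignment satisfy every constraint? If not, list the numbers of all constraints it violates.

No — constraint 7 is not satisfied.

#1 E = 9, G = 3; distinct  OK
#2 D − B = 1 − 12 = -11  OK
#3 max(2, 3, 1) = 3  OK
#4 B = 12 ≠ 9, but D = 1 = 1 (second disjunct)  OK
#5 H=2, G=3, D=1; 1 of them equals 2  OK
#6 B = 12 lies in [9, 14]  OK
#7 G = 3 > 2, so we need B ≤ 10; but B = 12 > 10  FAIL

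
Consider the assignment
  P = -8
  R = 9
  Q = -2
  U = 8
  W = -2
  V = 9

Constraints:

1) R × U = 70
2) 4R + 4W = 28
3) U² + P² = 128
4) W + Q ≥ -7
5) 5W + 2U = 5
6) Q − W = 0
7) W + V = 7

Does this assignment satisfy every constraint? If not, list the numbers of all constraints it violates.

The assignment fails constraints 1 and 5.

1) R × U = 9 × 8 = 72, not 70  false
2) 4R + 4W = 4(9) + 4(-2) = 28  true
3) U² + P² = 8² + (-8)² = 64 + 64 = 128  true
4) W + Q = -2 + (-2) = -4; -4 ≥ -7  true
5) 5W + 2U = 5(-2) + 2(8) = 6, not 5  false
6) Q − W = -2 − (-2) = 0  true
7) W + V = -2 + 9 = 7  true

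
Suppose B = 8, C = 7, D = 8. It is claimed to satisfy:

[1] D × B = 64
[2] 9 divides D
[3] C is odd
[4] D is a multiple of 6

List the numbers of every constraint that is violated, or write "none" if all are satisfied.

[1] D × B = 8 × 8 = 64 — satisfied.
[2] 8 = 9×0 + 8, so 9 does not divide 8 — violated.
[3] C = 7 is odd — satisfied.
[4] 8 = 6×1 + 2, so 6 does not divide 8 — violated.

No — constraints 2, 4 are not satisfied.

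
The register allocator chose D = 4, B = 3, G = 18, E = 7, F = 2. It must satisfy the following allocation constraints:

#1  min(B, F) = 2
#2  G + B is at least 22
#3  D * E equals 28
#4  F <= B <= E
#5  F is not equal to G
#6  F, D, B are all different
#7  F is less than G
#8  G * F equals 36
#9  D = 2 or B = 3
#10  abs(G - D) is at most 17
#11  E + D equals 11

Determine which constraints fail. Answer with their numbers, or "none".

Violated: 2.

#1 min(3, 2) = 2 — OK.
#2 G + B = 18 + 3 = 21; 21 < 22, bound 22 not met — violated.
#3 D * E = 4 * 7 = 28 — OK.
#4 values 2 <= 3 <= 7 — OK.
#5 F = 2, G = 18; distinct — OK.
#6 values 2, 4, 3 are pairwise distinct — OK.
#7 F = 2, G = 18; 2 < 18 — OK.
#8 G * F = 18 * 2 = 36 — OK.
#9 D = 4 ≠ 2, but B = 3 = 3 (second disjunct) — OK.
#10 abs(18 - 4) = 14; 14 ≤ 17 — OK.
#11 E + D = 7 + 4 = 11 — OK.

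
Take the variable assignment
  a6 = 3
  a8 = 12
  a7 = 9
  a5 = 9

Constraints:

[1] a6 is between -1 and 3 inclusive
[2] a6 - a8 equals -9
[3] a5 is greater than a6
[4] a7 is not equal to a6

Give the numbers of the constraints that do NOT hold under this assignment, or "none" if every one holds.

Yes — all constraints hold.

[1] a6 = 3 lies in [-1, 3] — satisfied.
[2] a6 - a8 = 3 - 12 = -9 — satisfied.
[3] a5 = 9, a6 = 3; 9 > 3 — satisfied.
[4] a7 = 9, a6 = 3; distinct — satisfied.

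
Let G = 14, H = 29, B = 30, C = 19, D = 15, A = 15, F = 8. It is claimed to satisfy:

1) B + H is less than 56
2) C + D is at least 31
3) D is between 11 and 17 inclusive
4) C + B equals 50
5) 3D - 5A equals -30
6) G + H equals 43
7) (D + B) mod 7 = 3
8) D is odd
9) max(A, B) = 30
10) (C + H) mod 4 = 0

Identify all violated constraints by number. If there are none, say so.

1) B + H = 30 + 29 = 59; 59 ≥ 56, bound 56 not met — does not hold.
2) C + D = 19 + 15 = 34; 34 ≥ 31 — holds.
3) D = 15 lies in [11, 17] — holds.
4) C + B = 19 + 30 = 49, not 50 — does not hold.
5) 3D - 5A = 3(15) - 5(15) = -30 — holds.
6) G + H = 14 + 29 = 43 — holds.
7) D + B = 45; 45 mod 7 = 3 — holds.
8) D = 15 is odd — holds.
9) max(15, 30) = 30 — holds.
10) C + H = 48; 48 mod 4 = 0 — holds.

Violated: 1, 4.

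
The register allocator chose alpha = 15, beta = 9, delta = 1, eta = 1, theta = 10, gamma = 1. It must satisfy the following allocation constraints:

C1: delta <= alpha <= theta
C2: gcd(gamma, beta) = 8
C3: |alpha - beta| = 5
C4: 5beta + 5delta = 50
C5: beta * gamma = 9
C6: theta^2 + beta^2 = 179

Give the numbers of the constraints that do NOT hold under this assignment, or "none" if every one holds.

C1: values 1, 15, 10; alpha = 15 is not <= theta = 10 — does not hold.
C2: gcd(1, 9) = 1, not 8 — does not hold.
C3: |15 - 9| = 6, not 5 — does not hold.
C4: 5beta + 5delta = 5(9) + 5(1) = 50 — holds.
C5: beta * gamma = 9 * 1 = 9 — holds.
C6: theta^2 + beta^2 = 10^2 + 9^2 = 100 + 81 = 181, not 179 — does not hold.

Constraints 1, 2, 3, and 6 do not hold.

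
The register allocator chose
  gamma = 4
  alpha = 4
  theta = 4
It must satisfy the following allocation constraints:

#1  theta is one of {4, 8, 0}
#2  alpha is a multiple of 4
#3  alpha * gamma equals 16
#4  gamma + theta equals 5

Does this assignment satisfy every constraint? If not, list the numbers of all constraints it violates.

Constraint 4 does not hold.

#1 theta = 4 is in {4, 8, 0}  ✔
#2 4 / 4 = 1, so 4 divides 4  ✔
#3 alpha * gamma = 4 * 4 = 16  ✔
#4 gamma + theta = 4 + 4 = 8, not 5  ✘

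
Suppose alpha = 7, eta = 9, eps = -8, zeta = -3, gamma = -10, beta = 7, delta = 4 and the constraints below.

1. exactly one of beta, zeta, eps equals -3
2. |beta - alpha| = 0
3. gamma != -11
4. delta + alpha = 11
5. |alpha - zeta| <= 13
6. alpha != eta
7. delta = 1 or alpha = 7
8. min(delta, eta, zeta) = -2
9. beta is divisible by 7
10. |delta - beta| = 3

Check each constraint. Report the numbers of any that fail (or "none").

1. beta=7, zeta=-3, eps=-8; 1 of them equals -3  ✔
2. |7 - 7| = 0  ✔
3. gamma = -10, and -10 ≠ -11  ✔
4. delta + alpha = 4 + 7 = 11  ✔
5. |7 - (-3)| = 10; 10 ≤ 13  ✔
6. alpha = 7, eta = 9; distinct  ✔
7. delta = 4 ≠ 1, but alpha = 7 = 7 (second disjunct)  ✔
8. min(4, 9, -3) = -3, not -2  ✘
9. 7 / 7 = 1, so 7 divides 7  ✔
10. |4 - 7| = 3  ✔

Constraint 8 is violated.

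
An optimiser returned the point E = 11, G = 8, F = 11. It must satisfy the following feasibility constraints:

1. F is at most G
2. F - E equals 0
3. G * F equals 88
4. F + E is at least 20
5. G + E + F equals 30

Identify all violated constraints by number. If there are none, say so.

Violated: 1.

1. F = 11, G = 8; 11 > 8 (want ≤)  no
2. F - E = 11 - 11 = 0  yes
3. G * F = 8 * 11 = 88  yes
4. F + E = 11 + 11 = 22; 22 ≥ 20  yes
5. G + E + F = 8 + 11 + 11 = 30  yes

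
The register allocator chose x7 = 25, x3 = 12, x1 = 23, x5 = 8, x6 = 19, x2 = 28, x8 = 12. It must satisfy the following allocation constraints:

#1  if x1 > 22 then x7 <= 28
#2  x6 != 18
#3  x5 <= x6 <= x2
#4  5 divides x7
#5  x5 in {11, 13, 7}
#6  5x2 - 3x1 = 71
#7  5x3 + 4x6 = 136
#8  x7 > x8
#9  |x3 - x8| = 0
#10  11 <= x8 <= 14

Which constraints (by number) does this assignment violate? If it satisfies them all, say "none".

#1 x1 = 23 > 22, so we need x7 ≤ 28; x7 = 25 ≤ 28  ✓
#2 x6 = 19, and 19 ≠ 18  ✓
#3 values 8 <= 19 <= 28  ✓
#4 25 / 5 = 5, so 5 divides 25  ✓
#5 x5 = 8 is not in {11, 13, 7}  ✗
#6 5x2 - 3x1 = 5(28) - 3(23) = 71  ✓
#7 5x3 + 4x6 = 5(12) + 4(19) = 136  ✓
#8 x7 = 25, x8 = 12; 25 > 12  ✓
#9 |12 - 12| = 0  ✓
#10 x8 = 12 lies in [11, 14]  ✓

Violated: 5.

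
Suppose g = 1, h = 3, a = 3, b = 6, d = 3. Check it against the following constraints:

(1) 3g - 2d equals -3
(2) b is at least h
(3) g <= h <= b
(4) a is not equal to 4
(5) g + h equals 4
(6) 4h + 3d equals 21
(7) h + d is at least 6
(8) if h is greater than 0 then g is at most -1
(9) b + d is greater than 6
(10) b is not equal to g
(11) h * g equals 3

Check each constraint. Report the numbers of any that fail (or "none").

The assignment fails constraint 8.

(1) 3g - 2d = 3(1) - 2(3) = -3  OK
(2) b = 6, h = 3; 6 ≥ 3  OK
(3) values 1 <= 3 <= 6  OK
(4) a = 3, and 3 ≠ 4  OK
(5) g + h = 1 + 3 = 4  OK
(6) 4h + 3d = 4(3) + 3(3) = 21  OK
(7) h + d = 3 + 3 = 6; 6 ≥ 6  OK
(8) h = 3 > 0, so we need g ≤ -1; but g = 1 > -1  FAIL
(9) b + d = 6 + 3 = 9; 9 > 6  OK
(10) b = 6, g = 1; distinct  OK
(11) h * g = 3 * 1 = 3  OK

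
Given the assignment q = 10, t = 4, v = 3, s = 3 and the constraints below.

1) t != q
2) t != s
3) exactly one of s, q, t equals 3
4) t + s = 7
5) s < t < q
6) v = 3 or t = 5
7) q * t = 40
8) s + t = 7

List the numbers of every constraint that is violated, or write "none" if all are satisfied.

1) t = 4, q = 10; distinct — satisfied.
2) t = 4, s = 3; distinct — satisfied.
3) s=3, q=10, t=4; 1 of them equals 3 — satisfied.
4) t + s = 4 + 3 = 7 — satisfied.
5) values 3 < 4 < 10 — satisfied.
6) v = 3 = 3 (first disjunct) — satisfied.
7) q * t = 10 * 4 = 40 — satisfied.
8) s + t = 3 + 4 = 7 — satisfied.

The assignment satisfies every constraint.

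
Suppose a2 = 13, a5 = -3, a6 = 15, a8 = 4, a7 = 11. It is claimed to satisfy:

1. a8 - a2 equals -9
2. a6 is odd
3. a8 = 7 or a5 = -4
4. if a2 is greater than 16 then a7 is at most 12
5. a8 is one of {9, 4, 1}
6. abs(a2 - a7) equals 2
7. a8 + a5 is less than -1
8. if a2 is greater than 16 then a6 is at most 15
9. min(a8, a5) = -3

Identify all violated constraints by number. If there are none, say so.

The assignment fails constraints 3, 7.

1. a8 - a2 = 4 - 13 = -9  ✓
2. a6 = 15 is odd  ✓
3. a8 = 4 ≠ 7 and a5 = -3 ≠ -4; both disjuncts false  ✗
4. a2 = 13, not > 16; antecedent false, conditional vacuously true  ✓
5. a8 = 4 is in {9, 4, 1}  ✓
6. abs(13 - 11) = 2  ✓
7. a8 + a5 = 4 + (-3) = 1; 1 ≥ -1, bound -1 not met  ✗
8. a2 = 13, not > 16; antecedent false, conditional vacuously true  ✓
9. min(4, -3) = -3  ✓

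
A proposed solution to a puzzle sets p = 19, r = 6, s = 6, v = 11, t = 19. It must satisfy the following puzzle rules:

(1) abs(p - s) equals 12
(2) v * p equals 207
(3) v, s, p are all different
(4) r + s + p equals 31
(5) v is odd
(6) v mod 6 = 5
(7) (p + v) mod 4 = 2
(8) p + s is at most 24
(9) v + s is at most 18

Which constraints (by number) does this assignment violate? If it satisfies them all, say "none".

(1) abs(19 - 6) = 13, not 12  no
(2) v * p = 11 * 19 = 209, not 207  no
(3) values 11, 6, 19 are pairwise distinct  yes
(4) r + s + p = 6 + 6 + 19 = 31  yes
(5) v = 11 is odd  yes
(6) 11 mod 6 = 5  yes
(7) p + v = 30; 30 mod 4 = 2  yes
(8) p + s = 19 + 6 = 25; 25 > 24, bound 24 not met  no
(9) v + s = 11 + 6 = 17; 17 ≤ 18  yes

Constraints 1, 2, and 8 are violated.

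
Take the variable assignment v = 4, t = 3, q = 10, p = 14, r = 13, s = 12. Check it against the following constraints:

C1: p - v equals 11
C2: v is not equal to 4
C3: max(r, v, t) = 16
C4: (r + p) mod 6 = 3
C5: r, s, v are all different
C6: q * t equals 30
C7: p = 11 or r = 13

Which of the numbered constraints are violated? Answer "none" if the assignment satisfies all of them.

Constraints 1, 2, 3 are violated.

C1: p - v = 14 - 4 = 10, not 11  no
C2: v = 4, but 4 is required to differ  no
C3: max(13, 4, 3) = 13, not 16  no
C4: r + p = 27; 27 mod 6 = 3  yes
C5: values 13, 12, 4 are pairwise distinct  yes
C6: q * t = 10 * 3 = 30  yes
C7: p = 14 ≠ 11, but r = 13 = 13 (second disjunct)  yes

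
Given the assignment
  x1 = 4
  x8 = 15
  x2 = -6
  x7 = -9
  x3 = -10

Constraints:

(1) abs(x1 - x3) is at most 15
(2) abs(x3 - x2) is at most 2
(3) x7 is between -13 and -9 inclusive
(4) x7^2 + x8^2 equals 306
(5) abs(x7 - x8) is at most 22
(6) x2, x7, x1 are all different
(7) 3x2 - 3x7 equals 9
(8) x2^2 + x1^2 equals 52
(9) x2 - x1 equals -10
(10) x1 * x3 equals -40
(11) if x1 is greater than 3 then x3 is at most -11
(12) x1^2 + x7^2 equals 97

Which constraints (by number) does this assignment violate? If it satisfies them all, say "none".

The assignment fails constraints 2, 5, and 11.

(1) abs(4 - (-10)) = 14; 14 ≤ 15  ✔
(2) abs(-10 - (-6)) = 4; 4 > 2, exceeds bound 2  ✘
(3) x7 = -9 lies in [-13, -9]  ✔
(4) x7^2 + x8^2 = (-9)^2 + 15^2 = 81 + 225 = 306  ✔
(5) abs(-9 - 15) = 24; 24 > 22, exceeds bound 22  ✘
(6) values -6, -9, 4 are pairwise distinct  ✔
(7) 3x2 - 3x7 = 3(-6) - 3(-9) = 9  ✔
(8) x2^2 + x1^2 = (-6)^2 + 4^2 = 36 + 16 = 52  ✔
(9) x2 - x1 = -6 - 4 = -10  ✔
(10) x1 * x3 = 4 * (-10) = -40  ✔
(11) x1 = 4 > 3, so we need x3 ≤ -11; but x3 = -10 > -11  ✘
(12) x1^2 + x7^2 = 4^2 + (-9)^2 = 16 + 81 = 97  ✔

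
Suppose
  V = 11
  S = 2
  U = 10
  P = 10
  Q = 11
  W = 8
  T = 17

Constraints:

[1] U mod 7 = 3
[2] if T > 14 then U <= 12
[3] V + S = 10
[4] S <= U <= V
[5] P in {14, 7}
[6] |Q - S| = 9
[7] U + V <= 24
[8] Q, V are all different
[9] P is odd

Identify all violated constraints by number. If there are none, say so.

[1] 10 mod 7 = 3 — holds.
[2] T = 17 > 14, so we need U ≤ 12; U = 10 ≤ 12 — holds.
[3] V + S = 11 + 2 = 13, not 10 — fails.
[4] values 2 <= 10 <= 11 — holds.
[5] P = 10 is not in {14, 7} — fails.
[6] |11 - 2| = 9 — holds.
[7] U + V = 10 + 11 = 21; 21 ≤ 24 — holds.
[8] Q = V = 11, not all different — fails.
[9] P = 10 is even — fails.

Constraints 3, 5, 8, 9 are violated.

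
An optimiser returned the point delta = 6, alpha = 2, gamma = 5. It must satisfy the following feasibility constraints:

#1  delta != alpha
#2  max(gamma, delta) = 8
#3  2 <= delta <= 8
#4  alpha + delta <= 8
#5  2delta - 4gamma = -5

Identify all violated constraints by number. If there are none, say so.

Constraints 2 and 5 do not hold.

#1 delta = 6, alpha = 2; distinct  ✔
#2 max(5, 6) = 6, not 8  ✘
#3 delta = 6 lies in [2, 8]  ✔
#4 alpha + delta = 2 + 6 = 8; 8 ≤ 8  ✔
#5 2delta - 4gamma = 2(6) - 4(5) = -8, not -5  ✘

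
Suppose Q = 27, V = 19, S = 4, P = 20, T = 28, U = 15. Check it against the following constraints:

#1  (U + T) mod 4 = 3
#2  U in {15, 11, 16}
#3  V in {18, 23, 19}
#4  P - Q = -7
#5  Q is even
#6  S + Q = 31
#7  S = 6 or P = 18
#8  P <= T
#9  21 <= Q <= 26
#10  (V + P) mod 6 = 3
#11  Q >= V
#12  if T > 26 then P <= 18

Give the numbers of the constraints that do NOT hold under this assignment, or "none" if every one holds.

#1 U + T = 43; 43 mod 4 = 3  yes
#2 U = 15 is in {15, 11, 16}  yes
#3 V = 19 is in {18, 23, 19}  yes
#4 P - Q = 20 - 27 = -7  yes
#5 Q = 27 is odd  no
#6 S + Q = 4 + 27 = 31  yes
#7 S = 4 ≠ 6 and P = 20 ≠ 18; both disjuncts false  no
#8 P = 20, T = 28; 20 ≤ 28  yes
#9 Q = 27 is outside [21, 26]  no
#10 V + P = 39; 39 mod 6 = 3  yes
#11 Q = 27, V = 19; 27 ≥ 19  yes
#12 T = 28 > 26, so we need P ≤ 18; but P = 20 > 18  no

Violated: 5, 7, 9, 12.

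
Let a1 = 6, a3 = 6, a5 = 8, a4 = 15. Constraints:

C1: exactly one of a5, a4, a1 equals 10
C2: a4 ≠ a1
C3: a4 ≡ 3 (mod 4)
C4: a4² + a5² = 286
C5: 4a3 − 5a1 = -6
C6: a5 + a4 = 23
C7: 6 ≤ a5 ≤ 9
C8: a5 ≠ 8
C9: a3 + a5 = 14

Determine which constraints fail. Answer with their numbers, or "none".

C1: a5=8, a4=15, a1=6; 0 of them equal 10, not exactly one  false
C2: a4 = 15, a1 = 6; distinct  true
C3: 15 mod 4 = 3  true
C4: a4² + a5² = 15² + 8² = 225 + 64 = 289, not 286  false
C5: 4a3 − 5a1 = 4(6) − 5(6) = -6  true
C6: a5 + a4 = 8 + 15 = 23  true
C7: a5 = 8 lies in [6, 9]  true
C8: a5 = 8, but 8 is required to differ  false
C9: a3 + a5 = 6 + 8 = 14  true

Constraints 1, 4, and 8 do not hold.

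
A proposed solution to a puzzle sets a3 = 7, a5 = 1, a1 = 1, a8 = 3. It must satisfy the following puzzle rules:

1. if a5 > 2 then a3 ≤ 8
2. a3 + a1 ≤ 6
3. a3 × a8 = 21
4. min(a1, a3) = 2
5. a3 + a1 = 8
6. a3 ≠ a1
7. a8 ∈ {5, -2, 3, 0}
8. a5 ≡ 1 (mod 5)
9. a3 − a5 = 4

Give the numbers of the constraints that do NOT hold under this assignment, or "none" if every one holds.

1. a5 = 1, not > 2; antecedent false, conditional vacuously true — OK.
2. a3 + a1 = 7 + 1 = 8; 8 > 6, bound 6 not met — violated.
3. a3 × a8 = 7 × 3 = 21 — OK.
4. min(1, 7) = 1, not 2 — violated.
5. a3 + a1 = 7 + 1 = 8 — OK.
6. a3 = 7, a1 = 1; distinct — OK.
7. a8 = 3 is in {5, -2, 3, 0} — OK.
8. 1 mod 5 = 1 — OK.
9. a3 − a5 = 7 − 1 = 6, not 4 — violated.

Violated: 2, 4, and 9.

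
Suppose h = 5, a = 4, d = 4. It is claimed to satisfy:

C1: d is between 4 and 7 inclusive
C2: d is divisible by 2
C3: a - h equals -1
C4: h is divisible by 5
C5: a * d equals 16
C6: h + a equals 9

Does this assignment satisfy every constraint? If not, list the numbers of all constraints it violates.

No violations.

C1: d = 4 lies in [4, 7] — satisfied.
C2: 4 / 2 = 2, so 2 divides 4 — satisfied.
C3: a - h = 4 - 5 = -1 — satisfied.
C4: 5 / 5 = 1, so 5 divides 5 — satisfied.
C5: a * d = 4 * 4 = 16 — satisfied.
C6: h + a = 5 + 4 = 9 — satisfied.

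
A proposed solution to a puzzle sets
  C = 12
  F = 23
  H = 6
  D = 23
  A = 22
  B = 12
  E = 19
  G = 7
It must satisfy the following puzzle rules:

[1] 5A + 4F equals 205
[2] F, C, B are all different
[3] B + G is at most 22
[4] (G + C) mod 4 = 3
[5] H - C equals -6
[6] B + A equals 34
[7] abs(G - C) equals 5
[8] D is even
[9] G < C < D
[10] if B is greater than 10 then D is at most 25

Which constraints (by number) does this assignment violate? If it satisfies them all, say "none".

[1] 5A + 4F = 5(22) + 4(23) = 202, not 205  ✗
[2] C = B = 12, not all different  ✗
[3] B + G = 12 + 7 = 19; 19 ≤ 22  ✓
[4] G + C = 19; 19 mod 4 = 3  ✓
[5] H - C = 6 - 12 = -6  ✓
[6] B + A = 12 + 22 = 34  ✓
[7] abs(7 - 12) = 5  ✓
[8] D = 23 is odd  ✗
[9] values 7 < 12 < 23  ✓
[10] B = 12 > 10, so we need D ≤ 25; D = 23 ≤ 25  ✓

Constraints 1, 2, 8 do not hold.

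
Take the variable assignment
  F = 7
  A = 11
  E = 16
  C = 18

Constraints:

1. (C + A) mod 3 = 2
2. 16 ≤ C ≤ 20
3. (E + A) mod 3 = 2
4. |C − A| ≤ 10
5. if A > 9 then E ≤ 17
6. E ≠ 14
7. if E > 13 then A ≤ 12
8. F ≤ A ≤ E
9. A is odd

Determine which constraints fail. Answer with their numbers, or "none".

1. C + A = 29; 29 mod 3 = 2 — satisfied.
2. C = 18 lies in [16, 20] — satisfied.
3. E + A = 27; 27 mod 3 = 0, not 2 — violated.
4. |18 − 11| = 7; 7 ≤ 10 — satisfied.
5. A = 11 > 9, so we need E ≤ 17; E = 16 ≤ 17 — satisfied.
6. E = 16, and 16 ≠ 14 — satisfied.
7. E = 16 > 13, so we need A ≤ 12; A = 11 ≤ 12 — satisfied.
8. values 7 ≤ 11 ≤ 16 — satisfied.
9. A = 11 is odd — satisfied.

The assignment fails constraint 3.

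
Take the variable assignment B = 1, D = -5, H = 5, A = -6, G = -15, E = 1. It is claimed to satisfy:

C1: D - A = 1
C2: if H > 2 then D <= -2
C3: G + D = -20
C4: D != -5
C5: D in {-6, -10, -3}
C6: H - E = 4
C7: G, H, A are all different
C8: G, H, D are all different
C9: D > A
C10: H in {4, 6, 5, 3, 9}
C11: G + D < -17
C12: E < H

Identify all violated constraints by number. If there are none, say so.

The assignment fails constraints 4, 5.

C1: D - A = -5 - (-6) = 1  true
C2: H = 5 > 2, so we need D ≤ -2; D = -5 ≤ -2  true
C3: G + D = -15 + (-5) = -20  true
C4: D = -5, but -5 is required to differ  false
C5: D = -5 is not in {-6, -10, -3}  false
C6: H - E = 5 - 1 = 4  true
C7: values -15, 5, -6 are pairwise distinct  true
C8: values -15, 5, -5 are pairwise distinct  true
C9: D = -5, A = -6; -5 > -6  true
C10: H = 5 is in {4, 6, 5, 3, 9}  true
C11: G + D = -15 + (-5) = -20; -20 < -17  true
C12: E = 1, H = 5; 1 < 5  true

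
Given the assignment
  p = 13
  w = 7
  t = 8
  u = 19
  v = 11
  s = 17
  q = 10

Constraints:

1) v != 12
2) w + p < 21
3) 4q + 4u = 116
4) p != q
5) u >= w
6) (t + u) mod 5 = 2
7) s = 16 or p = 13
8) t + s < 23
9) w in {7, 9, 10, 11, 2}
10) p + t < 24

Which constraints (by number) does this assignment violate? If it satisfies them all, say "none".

The assignment fails constraint 8.

1) v = 11, and 11 ≠ 12 — holds.
2) w + p = 7 + 13 = 20; 20 < 21 — holds.
3) 4q + 4u = 4(10) + 4(19) = 116 — holds.
4) p = 13, q = 10; distinct — holds.
5) u = 19, w = 7; 19 ≥ 7 — holds.
6) t + u = 27; 27 mod 5 = 2 — holds.
7) s = 17 ≠ 16, but p = 13 = 13 (second disjunct) — holds.
8) t + s = 8 + 17 = 25; 25 ≥ 23, bound 23 not met — fails.
9) w = 7 is in {7, 9, 10, 11, 2} — holds.
10) p + t = 13 + 8 = 21; 21 < 24 — holds.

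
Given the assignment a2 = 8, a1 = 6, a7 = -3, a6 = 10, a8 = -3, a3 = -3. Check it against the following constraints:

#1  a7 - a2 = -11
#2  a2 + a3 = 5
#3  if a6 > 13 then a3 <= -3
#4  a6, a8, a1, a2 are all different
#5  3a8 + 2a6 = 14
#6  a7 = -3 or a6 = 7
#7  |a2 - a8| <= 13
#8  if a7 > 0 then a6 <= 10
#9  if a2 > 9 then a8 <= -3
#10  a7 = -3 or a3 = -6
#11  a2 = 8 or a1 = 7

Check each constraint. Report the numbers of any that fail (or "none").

Constraint 5 is violated.

#1 a7 - a2 = -3 - 8 = -11 — OK.
#2 a2 + a3 = 8 + (-3) = 5 — OK.
#3 a6 = 10, not > 13; antecedent false, conditional vacuously true — OK.
#4 values 10, -3, 6, 8 are pairwise distinct — OK.
#5 3a8 + 2a6 = 3(-3) + 2(10) = 11, not 14 — violated.
#6 a7 = -3 = -3 (first disjunct) — OK.
#7 |8 - (-3)| = 11; 11 ≤ 13 — OK.
#8 a7 = -3, not > 0; antecedent false, conditional vacuously true — OK.
#9 a2 = 8, not > 9; antecedent false, conditional vacuously true — OK.
#10 a7 = -3 = -3 (first disjunct) — OK.
#11 a2 = 8 = 8 (first disjunct) — OK.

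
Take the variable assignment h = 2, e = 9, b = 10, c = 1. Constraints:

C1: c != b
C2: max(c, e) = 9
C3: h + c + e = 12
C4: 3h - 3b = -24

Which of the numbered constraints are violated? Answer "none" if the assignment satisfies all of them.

None — every constraint holds.

C1: c = 1, b = 10; distinct — OK.
C2: max(1, 9) = 9 — OK.
C3: h + c + e = 2 + 1 + 9 = 12 — OK.
C4: 3h - 3b = 3(2) - 3(10) = -24 — OK.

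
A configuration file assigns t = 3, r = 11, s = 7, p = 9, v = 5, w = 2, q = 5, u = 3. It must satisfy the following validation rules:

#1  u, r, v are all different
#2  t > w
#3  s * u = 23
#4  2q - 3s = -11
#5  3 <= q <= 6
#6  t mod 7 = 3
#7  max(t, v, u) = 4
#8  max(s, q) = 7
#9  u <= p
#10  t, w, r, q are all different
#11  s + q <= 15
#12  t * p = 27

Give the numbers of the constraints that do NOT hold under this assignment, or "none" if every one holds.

#1 values 3, 11, 5 are pairwise distinct — OK.
#2 t = 3, w = 2; 3 > 2 — OK.
#3 s * u = 7 * 3 = 21, not 23 — violated.
#4 2q - 3s = 2(5) - 3(7) = -11 — OK.
#5 q = 5 lies in [3, 6] — OK.
#6 3 mod 7 = 3 — OK.
#7 max(3, 5, 3) = 5, not 4 — violated.
#8 max(7, 5) = 7 — OK.
#9 u = 3, p = 9; 3 ≤ 9 — OK.
#10 values 3, 2, 11, 5 are pairwise distinct — OK.
#11 s + q = 7 + 5 = 12; 12 ≤ 15 — OK.
#12 t * p = 3 * 9 = 27 — OK.

No — constraints 3 and 7 are not satisfied.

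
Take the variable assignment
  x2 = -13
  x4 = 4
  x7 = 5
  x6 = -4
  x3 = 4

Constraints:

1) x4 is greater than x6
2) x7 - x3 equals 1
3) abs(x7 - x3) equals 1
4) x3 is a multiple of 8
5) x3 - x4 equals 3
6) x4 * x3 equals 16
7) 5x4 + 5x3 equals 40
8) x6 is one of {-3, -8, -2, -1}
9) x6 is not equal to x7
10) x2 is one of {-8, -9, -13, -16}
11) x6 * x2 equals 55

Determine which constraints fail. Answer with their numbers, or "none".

1) x4 = 4, x6 = -4; 4 > -4 — holds.
2) x7 - x3 = 5 - 4 = 1 — holds.
3) abs(5 - 4) = 1 — holds.
4) 4 = 8*0 + 4, so 8 does not divide 4 — does not hold.
5) x3 - x4 = 4 - 4 = 0, not 3 — does not hold.
6) x4 * x3 = 4 * 4 = 16 — holds.
7) 5x4 + 5x3 = 5(4) + 5(4) = 40 — holds.
8) x6 = -4 is not in {-3, -8, -2, -1} — does not hold.
9) x6 = -4, x7 = 5; distinct — holds.
10) x2 = -13 is in {-8, -9, -13, -16} — holds.
11) x6 * x2 = -4 * (-13) = 52, not 55 — does not hold.

The assignment fails constraints 4, 5, 8, and 11.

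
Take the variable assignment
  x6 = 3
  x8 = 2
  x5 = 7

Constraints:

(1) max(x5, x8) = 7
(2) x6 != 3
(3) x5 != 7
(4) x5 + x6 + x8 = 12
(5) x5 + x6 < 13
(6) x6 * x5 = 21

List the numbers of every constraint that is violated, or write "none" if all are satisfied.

(1) max(7, 2) = 7  OK
(2) x6 = 3, but 3 is required to differ  FAIL
(3) x5 = 7, but 7 is required to differ  FAIL
(4) x5 + x6 + x8 = 7 + 3 + 2 = 12  OK
(5) x5 + x6 = 7 + 3 = 10; 10 < 13  OK
(6) x6 * x5 = 3 * 7 = 21  OK

Constraints 2 and 3 are violated.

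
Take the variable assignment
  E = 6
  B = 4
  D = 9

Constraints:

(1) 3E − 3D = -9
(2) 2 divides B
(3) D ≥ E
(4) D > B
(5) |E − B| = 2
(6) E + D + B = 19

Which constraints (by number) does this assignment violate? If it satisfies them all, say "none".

None — every constraint holds.

(1) 3E − 3D = 3(6) − 3(9) = -9  ✔
(2) 4 / 2 = 2, so 2 divides 4  ✔
(3) D = 9, E = 6; 9 ≥ 6  ✔
(4) D = 9, B = 4; 9 > 4  ✔
(5) |6 − 4| = 2  ✔
(6) E + D + B = 6 + 9 + 4 = 19  ✔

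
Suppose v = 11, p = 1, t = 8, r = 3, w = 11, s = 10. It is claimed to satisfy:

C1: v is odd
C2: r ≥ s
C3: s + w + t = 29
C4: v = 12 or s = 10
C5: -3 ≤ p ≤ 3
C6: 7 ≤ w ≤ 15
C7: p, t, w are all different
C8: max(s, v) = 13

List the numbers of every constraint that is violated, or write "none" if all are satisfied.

No — constraints 2 and 8 are not satisfied.

C1: v = 11 is odd  ✔
C2: r = 3, s = 10; 3 < 10 (want ≥)  ✘
C3: s + w + t = 10 + 11 + 8 = 29  ✔
C4: v = 11 ≠ 12, but s = 10 = 10 (second disjunct)  ✔
C5: p = 1 lies in [-3, 3]  ✔
C6: w = 11 lies in [7, 15]  ✔
C7: values 1, 8, 11 are pairwise distinct  ✔
C8: max(10, 11) = 11, not 13  ✘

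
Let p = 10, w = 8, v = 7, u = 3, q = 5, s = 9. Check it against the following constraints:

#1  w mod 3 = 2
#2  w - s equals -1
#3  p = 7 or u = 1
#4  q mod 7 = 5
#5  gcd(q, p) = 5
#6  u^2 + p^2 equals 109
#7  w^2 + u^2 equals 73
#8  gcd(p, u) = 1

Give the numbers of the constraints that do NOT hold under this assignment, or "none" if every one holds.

#1 8 mod 3 = 2  OK
#2 w - s = 8 - 9 = -1  OK
#3 p = 10 ≠ 7 and u = 3 ≠ 1; both disjuncts false  FAIL
#4 5 mod 7 = 5  OK
#5 gcd(5, 10) = 5  OK
#6 u^2 + p^2 = 3^2 + 10^2 = 9 + 100 = 109  OK
#7 w^2 + u^2 = 8^2 + 3^2 = 64 + 9 = 73  OK
#8 gcd(10, 3) = 1  OK

The assignment fails constraint 3.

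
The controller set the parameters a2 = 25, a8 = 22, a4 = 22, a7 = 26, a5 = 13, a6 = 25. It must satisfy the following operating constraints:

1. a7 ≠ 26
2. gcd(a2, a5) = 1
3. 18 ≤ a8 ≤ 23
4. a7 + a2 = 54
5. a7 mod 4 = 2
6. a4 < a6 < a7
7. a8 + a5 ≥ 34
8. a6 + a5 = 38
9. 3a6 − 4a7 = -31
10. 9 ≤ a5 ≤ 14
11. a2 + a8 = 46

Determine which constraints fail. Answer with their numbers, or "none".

1. a7 = 26, but 26 is required to differ — violated.
2. gcd(25, 13) = 1 — OK.
3. a8 = 22 lies in [18, 23] — OK.
4. a7 + a2 = 26 + 25 = 51, not 54 — violated.
5. 26 mod 4 = 2 — OK.
6. values 22 < 25 < 26 — OK.
7. a8 + a5 = 22 + 13 = 35; 35 ≥ 34 — OK.
8. a6 + a5 = 25 + 13 = 38 — OK.
9. 3a6 − 4a7 = 3(25) − 4(26) = -29, not -31 — violated.
10. a5 = 13 lies in [9, 14] — OK.
11. a2 + a8 = 25 + 22 = 47, not 46 — violated.

No — constraints 1, 4, 9, 11 are not satisfied.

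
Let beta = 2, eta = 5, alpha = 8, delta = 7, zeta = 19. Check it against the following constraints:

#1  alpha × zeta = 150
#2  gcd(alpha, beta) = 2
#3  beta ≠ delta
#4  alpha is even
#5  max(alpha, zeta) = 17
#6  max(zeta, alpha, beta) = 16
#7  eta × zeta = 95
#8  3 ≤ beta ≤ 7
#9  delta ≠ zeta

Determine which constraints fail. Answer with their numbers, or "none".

Violated: 1, 5, 6, 8.

#1 alpha × zeta = 8 × 19 = 152, not 150 — fails.
#2 gcd(8, 2) = 2 — holds.
#3 beta = 2, delta = 7; distinct — holds.
#4 alpha = 8 is even — holds.
#5 max(8, 19) = 19, not 17 — fails.
#6 max(19, 8, 2) = 19, not 16 — fails.
#7 eta × zeta = 5 × 19 = 95 — holds.
#8 beta = 2 is outside [3, 7] — fails.
#9 delta = 7, zeta = 19; distinct — holds.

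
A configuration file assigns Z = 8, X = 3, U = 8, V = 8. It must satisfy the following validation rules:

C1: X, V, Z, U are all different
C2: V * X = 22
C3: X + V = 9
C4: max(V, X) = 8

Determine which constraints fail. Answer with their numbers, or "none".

C1: V = Z = 8, not all different  false
C2: V * X = 8 * 3 = 24, not 22  false
C3: X + V = 3 + 8 = 11, not 9  false
C4: max(8, 3) = 8  true

The assignment fails constraints 1, 2, and 3.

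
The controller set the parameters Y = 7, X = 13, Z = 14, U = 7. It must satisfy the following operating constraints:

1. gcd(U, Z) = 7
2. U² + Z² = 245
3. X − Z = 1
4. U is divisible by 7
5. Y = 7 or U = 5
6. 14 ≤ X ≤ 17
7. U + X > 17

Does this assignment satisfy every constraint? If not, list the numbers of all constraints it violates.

1. gcd(7, 14) = 7  OK
2. U² + Z² = 7² + 14² = 49 + 196 = 245  OK
3. X − Z = 13 − 14 = -1, not 1  FAIL
4. 7 / 7 = 1, so 7 divides 7  OK
5. Y = 7 = 7 (first disjunct)  OK
6. X = 13 is outside [14, 17]  FAIL
7. U + X = 7 + 13 = 20; 20 > 17  OK

No — constraints 3, 6 are not satisfied.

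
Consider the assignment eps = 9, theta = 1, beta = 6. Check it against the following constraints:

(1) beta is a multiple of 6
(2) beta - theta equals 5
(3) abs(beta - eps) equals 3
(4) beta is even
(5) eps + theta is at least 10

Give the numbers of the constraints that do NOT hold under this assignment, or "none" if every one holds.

(1) 6 / 6 = 1, so 6 divides 6 — holds.
(2) beta - theta = 6 - 1 = 5 — holds.
(3) abs(6 - 9) = 3 — holds.
(4) beta = 6 is even — holds.
(5) eps + theta = 9 + 1 = 10; 10 ≥ 10 — holds.

The assignment satisfies every constraint.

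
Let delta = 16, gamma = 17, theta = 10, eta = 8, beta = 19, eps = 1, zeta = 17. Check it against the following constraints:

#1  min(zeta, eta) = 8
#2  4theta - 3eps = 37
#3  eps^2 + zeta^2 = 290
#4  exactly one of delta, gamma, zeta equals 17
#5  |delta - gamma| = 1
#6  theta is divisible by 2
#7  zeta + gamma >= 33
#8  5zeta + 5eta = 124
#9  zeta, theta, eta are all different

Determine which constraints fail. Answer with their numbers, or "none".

Violated: 4, 8.

#1 min(17, 8) = 8  holds
#2 4theta - 3eps = 4(10) - 3(1) = 37  holds
#3 eps^2 + zeta^2 = 1^2 + 17^2 = 1 + 289 = 290  holds
#4 delta=16, gamma=17, zeta=17; 2 of them equal 17, not exactly one  fails
#5 |16 - 17| = 1  holds
#6 10 / 2 = 5, so 2 divides 10  holds
#7 zeta + gamma = 17 + 17 = 34; 34 ≥ 33  holds
#8 5zeta + 5eta = 5(17) + 5(8) = 125, not 124  fails
#9 values 17, 10, 8 are pairwise distinct  holds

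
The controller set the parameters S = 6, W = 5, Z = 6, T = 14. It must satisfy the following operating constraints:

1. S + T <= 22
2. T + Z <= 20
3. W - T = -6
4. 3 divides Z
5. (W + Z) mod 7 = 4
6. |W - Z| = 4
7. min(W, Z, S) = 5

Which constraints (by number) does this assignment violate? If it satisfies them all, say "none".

1. S + T = 6 + 14 = 20; 20 ≤ 22 — satisfied.
2. T + Z = 14 + 6 = 20; 20 ≤ 20 — satisfied.
3. W - T = 5 - 14 = -9, not -6 — violated.
4. 6 / 3 = 2, so 3 divides 6 — satisfied.
5. W + Z = 11; 11 mod 7 = 4 — satisfied.
6. |5 - 6| = 1, not 4 — violated.
7. min(5, 6, 6) = 5 — satisfied.

Violated: 3, 6.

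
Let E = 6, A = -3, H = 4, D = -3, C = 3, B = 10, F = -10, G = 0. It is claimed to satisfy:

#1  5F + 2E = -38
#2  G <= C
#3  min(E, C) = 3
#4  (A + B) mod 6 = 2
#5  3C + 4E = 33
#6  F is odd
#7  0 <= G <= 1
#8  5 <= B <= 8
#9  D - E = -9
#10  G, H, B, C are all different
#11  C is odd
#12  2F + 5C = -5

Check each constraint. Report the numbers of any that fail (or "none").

#1 5F + 2E = 5(-10) + 2(6) = -38 — OK.
#2 G = 0, C = 3; 0 ≤ 3 — OK.
#3 min(6, 3) = 3 — OK.
#4 A + B = 7; 7 mod 6 = 1, not 2 — violated.
#5 3C + 4E = 3(3) + 4(6) = 33 — OK.
#6 F = -10 is even — violated.
#7 G = 0 lies in [0, 1] — OK.
#8 B = 10 is outside [5, 8] — violated.
#9 D - E = -3 - 6 = -9 — OK.
#10 values 0, 4, 10, 3 are pairwise distinct — OK.
#11 C = 3 is odd — OK.
#12 2F + 5C = 2(-10) + 5(3) = -5 — OK.

Violated: 4, 6, 8.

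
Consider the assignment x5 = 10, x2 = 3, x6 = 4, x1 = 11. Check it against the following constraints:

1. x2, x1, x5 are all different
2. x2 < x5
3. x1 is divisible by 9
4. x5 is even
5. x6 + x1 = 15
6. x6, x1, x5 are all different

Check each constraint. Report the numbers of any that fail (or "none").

1. values 3, 11, 10 are pairwise distinct — holds.
2. x2 = 3, x5 = 10; 3 < 10 — holds.
3. 11 = 9×1 + 2, so 9 does not divide 11 — does not hold.
4. x5 = 10 is even — holds.
5. x6 + x1 = 4 + 11 = 15 — holds.
6. values 4, 11, 10 are pairwise distinct — holds.

The assignment fails constraint 3.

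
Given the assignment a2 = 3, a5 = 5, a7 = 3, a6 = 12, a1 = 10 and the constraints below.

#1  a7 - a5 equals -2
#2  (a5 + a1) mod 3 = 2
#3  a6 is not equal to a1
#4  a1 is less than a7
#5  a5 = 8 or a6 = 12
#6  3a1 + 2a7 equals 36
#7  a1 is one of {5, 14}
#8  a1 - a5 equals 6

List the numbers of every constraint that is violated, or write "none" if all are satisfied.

Violated: 2, 4, 7, and 8.

#1 a7 - a5 = 3 - 5 = -2  true
#2 a5 + a1 = 15; 15 mod 3 = 0, not 2  false
#3 a6 = 12, a1 = 10; distinct  true
#4 a1 = 10, a7 = 3; 10 ≥ 3 (want <)  false
#5 a5 = 5 ≠ 8, but a6 = 12 = 12 (second disjunct)  true
#6 3a1 + 2a7 = 3(10) + 2(3) = 36  true
#7 a1 = 10 is not in {5, 14}  false
#8 a1 - a5 = 10 - 5 = 5, not 6  false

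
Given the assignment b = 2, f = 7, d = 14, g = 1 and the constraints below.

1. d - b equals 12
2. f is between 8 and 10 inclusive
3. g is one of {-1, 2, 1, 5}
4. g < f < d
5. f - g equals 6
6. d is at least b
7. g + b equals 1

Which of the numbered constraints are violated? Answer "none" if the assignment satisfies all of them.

1. d - b = 14 - 2 = 12 — OK.
2. f = 7 is outside [8, 10] — violated.
3. g = 1 is in {-1, 2, 1, 5} — OK.
4. values 1 < 7 < 14 — OK.
5. f - g = 7 - 1 = 6 — OK.
6. d = 14, b = 2; 14 ≥ 2 — OK.
7. g + b = 1 + 2 = 3, not 1 — violated.

The assignment fails constraints 2 and 7.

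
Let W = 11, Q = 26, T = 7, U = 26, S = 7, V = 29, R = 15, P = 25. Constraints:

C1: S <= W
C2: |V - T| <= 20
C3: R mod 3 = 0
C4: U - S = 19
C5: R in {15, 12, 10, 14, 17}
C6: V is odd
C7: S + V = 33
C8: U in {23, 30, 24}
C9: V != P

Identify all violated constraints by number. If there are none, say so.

The assignment fails constraints 2, 7, 8.

C1: S = 7, W = 11; 7 ≤ 11 — OK.
C2: |29 - 7| = 22; 22 > 20, exceeds bound 20 — violated.
C3: 15 mod 3 = 0 — OK.
C4: U - S = 26 - 7 = 19 — OK.
C5: R = 15 is in {15, 12, 10, 14, 17} — OK.
C6: V = 29 is odd — OK.
C7: S + V = 7 + 29 = 36, not 33 — violated.
C8: U = 26 is not in {23, 30, 24} — violated.
C9: V = 29, P = 25; distinct — OK.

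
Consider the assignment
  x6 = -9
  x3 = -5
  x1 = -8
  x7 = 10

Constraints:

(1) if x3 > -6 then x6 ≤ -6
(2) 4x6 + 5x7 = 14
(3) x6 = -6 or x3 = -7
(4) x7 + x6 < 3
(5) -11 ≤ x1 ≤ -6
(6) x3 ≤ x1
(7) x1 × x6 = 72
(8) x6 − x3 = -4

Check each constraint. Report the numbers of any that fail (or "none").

No — constraints 3, 6 are not satisfied.

(1) x3 = -5 > -6, so we need x6 ≤ -6; x6 = -9 ≤ -6 — satisfied.
(2) 4x6 + 5x7 = 4(-9) + 5(10) = 14 — satisfied.
(3) x6 = -9 ≠ -6 and x3 = -5 ≠ -7; both disjuncts false — violated.
(4) x7 + x6 = 10 + (-9) = 1; 1 < 3 — satisfied.
(5) x1 = -8 lies in [-11, -6] — satisfied.
(6) x3 = -5, x1 = -8; -5 > -8 (want ≤) — violated.
(7) x1 × x6 = -8 × (-9) = 72 — satisfied.
(8) x6 − x3 = -9 − (-5) = -4 — satisfied.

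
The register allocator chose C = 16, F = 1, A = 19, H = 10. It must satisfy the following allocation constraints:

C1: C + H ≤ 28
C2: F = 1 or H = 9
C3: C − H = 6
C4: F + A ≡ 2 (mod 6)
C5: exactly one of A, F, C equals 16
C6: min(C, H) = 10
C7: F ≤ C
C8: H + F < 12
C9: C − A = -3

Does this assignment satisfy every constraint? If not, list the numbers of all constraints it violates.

C1: C + H = 16 + 10 = 26; 26 ≤ 28 — OK.
C2: F = 1 = 1 (first disjunct) — OK.
C3: C − H = 16 − 10 = 6 — OK.
C4: F + A = 20; 20 mod 6 = 2 — OK.
C5: A=19, F=1, C=16; 1 of them equals 16 — OK.
C6: min(16, 10) = 10 — OK.
C7: F = 1, C = 16; 1 ≤ 16 — OK.
C8: H + F = 10 + 1 = 11; 11 < 12 — OK.
C9: C − A = 16 − 19 = -3 — OK.

None — every constraint holds.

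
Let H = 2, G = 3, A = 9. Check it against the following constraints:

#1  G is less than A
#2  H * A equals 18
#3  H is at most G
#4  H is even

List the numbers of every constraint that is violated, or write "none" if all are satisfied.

#1 G = 3, A = 9; 3 < 9  ✓
#2 H * A = 2 * 9 = 18  ✓
#3 H = 2, G = 3; 2 ≤ 3  ✓
#4 H = 2 is even  ✓

No violations.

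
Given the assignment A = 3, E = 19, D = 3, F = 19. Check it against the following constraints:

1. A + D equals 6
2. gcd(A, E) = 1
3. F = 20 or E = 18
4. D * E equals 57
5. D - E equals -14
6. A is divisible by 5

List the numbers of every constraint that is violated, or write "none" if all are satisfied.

1. A + D = 3 + 3 = 6  OK
2. gcd(3, 19) = 1  OK
3. F = 19 ≠ 20 and E = 19 ≠ 18; both disjuncts false  FAIL
4. D * E = 3 * 19 = 57  OK
5. D - E = 3 - 19 = -16, not -14  FAIL
6. 3 = 5*0 + 3, so 5 does not divide 3  FAIL

No — constraints 3, 5, and 6 are not satisfied.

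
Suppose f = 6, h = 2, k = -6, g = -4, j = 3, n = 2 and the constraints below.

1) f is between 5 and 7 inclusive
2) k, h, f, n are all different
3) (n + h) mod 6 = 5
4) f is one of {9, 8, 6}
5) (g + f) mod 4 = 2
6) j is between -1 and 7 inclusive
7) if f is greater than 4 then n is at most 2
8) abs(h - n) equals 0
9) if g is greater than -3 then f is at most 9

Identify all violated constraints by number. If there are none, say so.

1) f = 6 lies in [5, 7] — holds.
2) h = n = 2, not all different — fails.
3) n + h = 4; 4 mod 6 = 4, not 5 — fails.
4) f = 6 is in {9, 8, 6} — holds.
5) g + f = 2; 2 mod 4 = 2 — holds.
6) j = 3 lies in [-1, 7] — holds.
7) f = 6 > 4, so we need n ≤ 2; n = 2 ≤ 2 — holds.
8) abs(2 - 2) = 0 — holds.
9) g = -4, not > -3; antecedent false, conditional vacuously true — holds.

Constraints 2 and 3 are violated.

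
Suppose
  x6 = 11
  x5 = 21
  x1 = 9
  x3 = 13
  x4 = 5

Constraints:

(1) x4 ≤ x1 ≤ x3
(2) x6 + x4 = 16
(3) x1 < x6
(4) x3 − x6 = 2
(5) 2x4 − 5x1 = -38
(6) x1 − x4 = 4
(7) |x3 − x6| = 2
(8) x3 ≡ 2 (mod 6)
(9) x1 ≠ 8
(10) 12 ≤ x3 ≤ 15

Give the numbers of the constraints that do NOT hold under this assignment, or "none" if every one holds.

No — constraints 5 and 8 are not satisfied.

(1) values 5 ≤ 9 ≤ 13 — holds.
(2) x6 + x4 = 11 + 5 = 16 — holds.
(3) x1 = 9, x6 = 11; 9 < 11 — holds.
(4) x3 − x6 = 13 − 11 = 2 — holds.
(5) 2x4 − 5x1 = 2(5) − 5(9) = -35, not -38 — fails.
(6) x1 − x4 = 9 − 5 = 4 — holds.
(7) |13 − 11| = 2 — holds.
(8) 13 mod 6 = 1, not 2 — fails.
(9) x1 = 9, and 9 ≠ 8 — holds.
(10) x3 = 13 lies in [12, 15] — holds.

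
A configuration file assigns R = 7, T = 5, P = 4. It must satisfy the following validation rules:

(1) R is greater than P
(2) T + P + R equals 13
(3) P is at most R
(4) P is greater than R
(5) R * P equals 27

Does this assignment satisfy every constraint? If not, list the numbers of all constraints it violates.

(1) R = 7, P = 4; 7 > 4 — satisfied.
(2) T + P + R = 5 + 4 + 7 = 16, not 13 — violated.
(3) P = 4, R = 7; 4 ≤ 7 — satisfied.
(4) P = 4, R = 7; 4 ≤ 7 (want >) — violated.
(5) R * P = 7 * 4 = 28, not 27 — violated.

Constraints 2, 4, and 5 are violated.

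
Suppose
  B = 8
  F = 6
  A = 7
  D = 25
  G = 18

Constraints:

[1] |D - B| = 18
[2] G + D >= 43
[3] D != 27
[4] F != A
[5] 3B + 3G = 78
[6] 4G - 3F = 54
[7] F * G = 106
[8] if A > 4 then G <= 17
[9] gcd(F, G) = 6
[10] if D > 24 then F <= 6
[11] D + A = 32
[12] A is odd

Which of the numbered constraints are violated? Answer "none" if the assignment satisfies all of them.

[1] |25 - 8| = 17, not 18 — violated.
[2] G + D = 18 + 25 = 43; 43 ≥ 43 — satisfied.
[3] D = 25, and 25 ≠ 27 — satisfied.
[4] F = 6, A = 7; distinct — satisfied.
[5] 3B + 3G = 3(8) + 3(18) = 78 — satisfied.
[6] 4G - 3F = 4(18) - 3(6) = 54 — satisfied.
[7] F * G = 6 * 18 = 108, not 106 — violated.
[8] A = 7 > 4, so we need G ≤ 17; but G = 18 > 17 — violated.
[9] gcd(6, 18) = 6 — satisfied.
[10] D = 25 > 24, so we need F ≤ 6; F = 6 ≤ 6 — satisfied.
[11] D + A = 25 + 7 = 32 — satisfied.
[12] A = 7 is odd — satisfied.

No — constraints 1, 7, and 8 are not satisfied.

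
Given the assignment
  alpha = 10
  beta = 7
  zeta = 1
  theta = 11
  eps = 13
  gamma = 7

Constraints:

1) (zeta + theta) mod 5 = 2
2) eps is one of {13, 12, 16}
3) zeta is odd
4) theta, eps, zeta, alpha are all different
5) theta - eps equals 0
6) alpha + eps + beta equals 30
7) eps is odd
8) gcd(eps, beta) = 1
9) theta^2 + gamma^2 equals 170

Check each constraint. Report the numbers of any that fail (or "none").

Violated: 5.

1) zeta + theta = 12; 12 mod 5 = 2 — satisfied.
2) eps = 13 is in {13, 12, 16} — satisfied.
3) zeta = 1 is odd — satisfied.
4) values 11, 13, 1, 10 are pairwise distinct — satisfied.
5) theta - eps = 11 - 13 = -2, not 0 — violated.
6) alpha + eps + beta = 10 + 13 + 7 = 30 — satisfied.
7) eps = 13 is odd — satisfied.
8) gcd(13, 7) = 1 — satisfied.
9) theta^2 + gamma^2 = 11^2 + 7^2 = 121 + 49 = 170 — satisfied.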